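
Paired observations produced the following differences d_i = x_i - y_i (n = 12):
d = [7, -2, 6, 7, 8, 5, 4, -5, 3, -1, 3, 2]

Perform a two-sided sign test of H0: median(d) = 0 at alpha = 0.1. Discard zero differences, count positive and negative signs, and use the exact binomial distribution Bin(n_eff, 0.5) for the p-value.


Step 1: Discard zero differences. Original n = 12; n_eff = number of nonzero differences = 12.
Nonzero differences (with sign): +7, -2, +6, +7, +8, +5, +4, -5, +3, -1, +3, +2
Step 2: Count signs: positive = 9, negative = 3.
Step 3: Under H0: P(positive) = 0.5, so the number of positives S ~ Bin(12, 0.5).
Step 4: Two-sided exact p-value = sum of Bin(12,0.5) probabilities at or below the observed probability = 0.145996.
Step 5: alpha = 0.1. fail to reject H0.

n_eff = 12, pos = 9, neg = 3, p = 0.145996, fail to reject H0.


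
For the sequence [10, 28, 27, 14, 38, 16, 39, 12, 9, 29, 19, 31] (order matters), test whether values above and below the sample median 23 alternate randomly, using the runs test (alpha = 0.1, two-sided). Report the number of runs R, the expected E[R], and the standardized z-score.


Step 1: Compute median = 23; label A = above, B = below.
Labels in order: BAABABABBABA  (n_A = 6, n_B = 6)
Step 2: Count runs R = 10.
Step 3: Under H0 (random ordering), E[R] = 2*n_A*n_B/(n_A+n_B) + 1 = 2*6*6/12 + 1 = 7.0000.
        Var[R] = 2*n_A*n_B*(2*n_A*n_B - n_A - n_B) / ((n_A+n_B)^2 * (n_A+n_B-1)) = 4320/1584 = 2.7273.
        SD[R] = 1.6514.
Step 4: Continuity-corrected z = (R - 0.5 - E[R]) / SD[R] = (10 - 0.5 - 7.0000) / 1.6514 = 1.5138.
Step 5: Two-sided p-value via normal approximation = 2*(1 - Phi(|z|)) = 0.130070.
Step 6: alpha = 0.1. fail to reject H0.

R = 10, z = 1.5138, p = 0.130070, fail to reject H0.


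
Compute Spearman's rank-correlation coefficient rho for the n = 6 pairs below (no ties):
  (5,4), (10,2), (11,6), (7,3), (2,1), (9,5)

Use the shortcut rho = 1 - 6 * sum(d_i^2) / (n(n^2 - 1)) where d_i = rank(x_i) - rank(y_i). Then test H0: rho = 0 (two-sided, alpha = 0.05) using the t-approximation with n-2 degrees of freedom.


Step 1: Rank x and y separately (midranks; no ties here).
rank(x): 5->2, 10->5, 11->6, 7->3, 2->1, 9->4
rank(y): 4->4, 2->2, 6->6, 3->3, 1->1, 5->5
Step 2: d_i = R_x(i) - R_y(i); compute d_i^2.
  (2-4)^2=4, (5-2)^2=9, (6-6)^2=0, (3-3)^2=0, (1-1)^2=0, (4-5)^2=1
sum(d^2) = 14.
Step 3: rho = 1 - 6*14 / (6*(6^2 - 1)) = 1 - 84/210 = 0.600000.
Step 4: Under H0, t = rho * sqrt((n-2)/(1-rho^2)) = 1.5000 ~ t(4).
Step 5: Two-sided p-value from the t-distribution with 4 df = 0.208000.
Step 6: alpha = 0.05. fail to reject H0.

rho = 0.6000, p = 0.208000, fail to reject H0 at alpha = 0.05.


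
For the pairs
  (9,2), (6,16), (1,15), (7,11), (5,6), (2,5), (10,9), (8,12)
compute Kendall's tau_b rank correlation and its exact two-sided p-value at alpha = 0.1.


Step 1: Enumerate the 28 unordered pairs (i,j) with i<j and classify each by sign(x_j-x_i) * sign(y_j-y_i).
  (1,2):dx=-3,dy=+14->D; (1,3):dx=-8,dy=+13->D; (1,4):dx=-2,dy=+9->D; (1,5):dx=-4,dy=+4->D
  (1,6):dx=-7,dy=+3->D; (1,7):dx=+1,dy=+7->C; (1,8):dx=-1,dy=+10->D; (2,3):dx=-5,dy=-1->C
  (2,4):dx=+1,dy=-5->D; (2,5):dx=-1,dy=-10->C; (2,6):dx=-4,dy=-11->C; (2,7):dx=+4,dy=-7->D
  (2,8):dx=+2,dy=-4->D; (3,4):dx=+6,dy=-4->D; (3,5):dx=+4,dy=-9->D; (3,6):dx=+1,dy=-10->D
  (3,7):dx=+9,dy=-6->D; (3,8):dx=+7,dy=-3->D; (4,5):dx=-2,dy=-5->C; (4,6):dx=-5,dy=-6->C
  (4,7):dx=+3,dy=-2->D; (4,8):dx=+1,dy=+1->C; (5,6):dx=-3,dy=-1->C; (5,7):dx=+5,dy=+3->C
  (5,8):dx=+3,dy=+6->C; (6,7):dx=+8,dy=+4->C; (6,8):dx=+6,dy=+7->C; (7,8):dx=-2,dy=+3->D
Step 2: C = 12, D = 16, total pairs = 28.
Step 3: tau = (C - D)/(n(n-1)/2) = (12 - 16)/28 = -0.142857.
Step 4: Exact two-sided p-value (enumerate n! = 40320 permutations of y under H0): p = 0.719544.
Step 5: alpha = 0.1. fail to reject H0.

tau_b = -0.1429 (C=12, D=16), p = 0.719544, fail to reject H0.


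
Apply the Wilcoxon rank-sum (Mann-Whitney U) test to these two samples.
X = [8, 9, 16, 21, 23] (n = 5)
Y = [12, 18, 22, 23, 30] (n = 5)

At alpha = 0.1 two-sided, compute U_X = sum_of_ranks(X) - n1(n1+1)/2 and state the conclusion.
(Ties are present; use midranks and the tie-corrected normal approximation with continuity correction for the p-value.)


Step 1: Combine and sort all 10 observations; assign midranks.
sorted (value, group): (8,X), (9,X), (12,Y), (16,X), (18,Y), (21,X), (22,Y), (23,X), (23,Y), (30,Y)
ranks: 8->1, 9->2, 12->3, 16->4, 18->5, 21->6, 22->7, 23->8.5, 23->8.5, 30->10
Step 2: Rank sum for X: R1 = 1 + 2 + 4 + 6 + 8.5 = 21.5.
Step 3: U_X = R1 - n1(n1+1)/2 = 21.5 - 5*6/2 = 21.5 - 15 = 6.5.
       U_Y = n1*n2 - U_X = 25 - 6.5 = 18.5.
Step 4: Ties are present, so use the tie-corrected normal approximation (with continuity correction) for the p-value.
Step 5: p-value = 0.249153; compare to alpha = 0.1. fail to reject H0.

U_X = 6.5, p = 0.249153, fail to reject H0 at alpha = 0.1.


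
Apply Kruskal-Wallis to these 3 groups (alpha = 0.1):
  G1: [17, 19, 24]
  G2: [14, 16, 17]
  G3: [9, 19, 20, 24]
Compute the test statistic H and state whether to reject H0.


Step 1: Combine all N = 10 observations and assign midranks.
sorted (value, group, rank): (9,G3,1), (14,G2,2), (16,G2,3), (17,G1,4.5), (17,G2,4.5), (19,G1,6.5), (19,G3,6.5), (20,G3,8), (24,G1,9.5), (24,G3,9.5)
Step 2: Sum ranks within each group.
R_1 = 20.5 (n_1 = 3)
R_2 = 9.5 (n_2 = 3)
R_3 = 25 (n_3 = 4)
Step 3: H = 12/(N(N+1)) * sum(R_i^2/n_i) - 3(N+1)
     = 12/(10*11) * (20.5^2/3 + 9.5^2/3 + 25^2/4) - 3*11
     = 0.109091 * 326.417 - 33
     = 2.609091.
Step 4: Ties present; correction factor C = 1 - 18/(10^3 - 10) = 0.981818. Corrected H = 2.609091 / 0.981818 = 2.657407.
Step 5: Under H0, H ~ chi^2(2); p-value = 0.264820.
Step 6: alpha = 0.1. fail to reject H0.

H = 2.6574, df = 2, p = 0.264820, fail to reject H0.


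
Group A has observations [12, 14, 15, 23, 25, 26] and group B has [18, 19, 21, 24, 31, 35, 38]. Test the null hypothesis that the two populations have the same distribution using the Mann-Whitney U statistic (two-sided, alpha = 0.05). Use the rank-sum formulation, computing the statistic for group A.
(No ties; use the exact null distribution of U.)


Step 1: Combine and sort all 13 observations; assign midranks.
sorted (value, group): (12,X), (14,X), (15,X), (18,Y), (19,Y), (21,Y), (23,X), (24,Y), (25,X), (26,X), (31,Y), (35,Y), (38,Y)
ranks: 12->1, 14->2, 15->3, 18->4, 19->5, 21->6, 23->7, 24->8, 25->9, 26->10, 31->11, 35->12, 38->13
Step 2: Rank sum for X: R1 = 1 + 2 + 3 + 7 + 9 + 10 = 32.
Step 3: U_X = R1 - n1(n1+1)/2 = 32 - 6*7/2 = 32 - 21 = 11.
       U_Y = n1*n2 - U_X = 42 - 11 = 31.
Step 4: No ties, so the exact null distribution of U (based on enumerating the C(13,6) = 1716 equally likely rank assignments) gives the two-sided p-value.
Step 5: p-value = 0.180653; compare to alpha = 0.05. fail to reject H0.

U_X = 11, p = 0.180653, fail to reject H0 at alpha = 0.05.


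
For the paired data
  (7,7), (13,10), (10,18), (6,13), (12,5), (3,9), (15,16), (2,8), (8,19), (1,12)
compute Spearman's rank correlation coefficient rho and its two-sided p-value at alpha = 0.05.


Step 1: Rank x and y separately (midranks; no ties here).
rank(x): 7->5, 13->9, 10->7, 6->4, 12->8, 3->3, 15->10, 2->2, 8->6, 1->1
rank(y): 7->2, 10->5, 18->9, 13->7, 5->1, 9->4, 16->8, 8->3, 19->10, 12->6
Step 2: d_i = R_x(i) - R_y(i); compute d_i^2.
  (5-2)^2=9, (9-5)^2=16, (7-9)^2=4, (4-7)^2=9, (8-1)^2=49, (3-4)^2=1, (10-8)^2=4, (2-3)^2=1, (6-10)^2=16, (1-6)^2=25
sum(d^2) = 134.
Step 3: rho = 1 - 6*134 / (10*(10^2 - 1)) = 1 - 804/990 = 0.187879.
Step 4: Under H0, t = rho * sqrt((n-2)/(1-rho^2)) = 0.5410 ~ t(8).
Step 5: Two-sided p-value from the t-distribution with 8 df = 0.603218.
Step 6: alpha = 0.05. fail to reject H0.

rho = 0.1879, p = 0.603218, fail to reject H0 at alpha = 0.05.


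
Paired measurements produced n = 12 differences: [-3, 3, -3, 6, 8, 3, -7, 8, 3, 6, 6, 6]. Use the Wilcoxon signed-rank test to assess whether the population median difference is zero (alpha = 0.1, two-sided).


Step 1: Drop any zero differences (none here) and take |d_i|.
|d| = [3, 3, 3, 6, 8, 3, 7, 8, 3, 6, 6, 6]
Step 2: Midrank |d_i| (ties get averaged ranks).
ranks: |3|->3, |3|->3, |3|->3, |6|->7.5, |8|->11.5, |3|->3, |7|->10, |8|->11.5, |3|->3, |6|->7.5, |6|->7.5, |6|->7.5
Step 3: Attach original signs; sum ranks with positive sign and with negative sign.
W+ = 3 + 7.5 + 11.5 + 3 + 11.5 + 3 + 7.5 + 7.5 + 7.5 = 62
W- = 3 + 3 + 10 = 16
(Check: W+ + W- = 78 should equal n(n+1)/2 = 78.)
Step 4: Test statistic W = min(W+, W-) = 16.
Step 5: Ties in |d|, so use the tie-corrected normal approximation.
        E[W] = n(n+1)/4 = 12*13/4 = 39.
        Tie groups: |d|=3 (t=5), |d|=6 (t=4), |d|=8 (t=2); sum(t^3 - t) = 186.
        Var[W] = n(n+1)(2n+1)/24 - sum(t^3-t)/48 = 3900/24 - 186/48 = 158.625.
        z = (W - E[W]) / sqrt(Var[W]) = (16 - 39) / 12.5946 = -1.8262.
        Two-sided p = 2*Phi(z) = 0.067824.
Step 6: alpha = 0.1. reject H0.

W+ = 62, W- = 16, W = min = 16, p = 0.067824, reject H0.


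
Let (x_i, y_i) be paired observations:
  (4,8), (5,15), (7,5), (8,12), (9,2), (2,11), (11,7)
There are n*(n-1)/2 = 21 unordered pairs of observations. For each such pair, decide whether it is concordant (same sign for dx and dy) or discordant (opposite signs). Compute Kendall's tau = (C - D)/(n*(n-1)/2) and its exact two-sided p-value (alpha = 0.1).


Step 1: Enumerate the 21 unordered pairs (i,j) with i<j and classify each by sign(x_j-x_i) * sign(y_j-y_i).
  (1,2):dx=+1,dy=+7->C; (1,3):dx=+3,dy=-3->D; (1,4):dx=+4,dy=+4->C; (1,5):dx=+5,dy=-6->D
  (1,6):dx=-2,dy=+3->D; (1,7):dx=+7,dy=-1->D; (2,3):dx=+2,dy=-10->D; (2,4):dx=+3,dy=-3->D
  (2,5):dx=+4,dy=-13->D; (2,6):dx=-3,dy=-4->C; (2,7):dx=+6,dy=-8->D; (3,4):dx=+1,dy=+7->C
  (3,5):dx=+2,dy=-3->D; (3,6):dx=-5,dy=+6->D; (3,7):dx=+4,dy=+2->C; (4,5):dx=+1,dy=-10->D
  (4,6):dx=-6,dy=-1->C; (4,7):dx=+3,dy=-5->D; (5,6):dx=-7,dy=+9->D; (5,7):dx=+2,dy=+5->C
  (6,7):dx=+9,dy=-4->D
Step 2: C = 7, D = 14, total pairs = 21.
Step 3: tau = (C - D)/(n(n-1)/2) = (7 - 14)/21 = -0.333333.
Step 4: Exact two-sided p-value (enumerate n! = 5040 permutations of y under H0): p = 0.381349.
Step 5: alpha = 0.1. fail to reject H0.

tau_b = -0.3333 (C=7, D=14), p = 0.381349, fail to reject H0.


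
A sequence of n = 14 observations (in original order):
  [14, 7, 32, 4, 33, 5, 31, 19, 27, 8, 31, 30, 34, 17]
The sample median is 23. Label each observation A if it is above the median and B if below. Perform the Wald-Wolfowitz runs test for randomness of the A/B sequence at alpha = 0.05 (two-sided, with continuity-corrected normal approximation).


Step 1: Compute median = 23; label A = above, B = below.
Labels in order: BBABABABABAAAB  (n_A = 7, n_B = 7)
Step 2: Count runs R = 11.
Step 3: Under H0 (random ordering), E[R] = 2*n_A*n_B/(n_A+n_B) + 1 = 2*7*7/14 + 1 = 8.0000.
        Var[R] = 2*n_A*n_B*(2*n_A*n_B - n_A - n_B) / ((n_A+n_B)^2 * (n_A+n_B-1)) = 8232/2548 = 3.2308.
        SD[R] = 1.7974.
Step 4: Continuity-corrected z = (R - 0.5 - E[R]) / SD[R] = (11 - 0.5 - 8.0000) / 1.7974 = 1.3909.
Step 5: Two-sided p-value via normal approximation = 2*(1 - Phi(|z|)) = 0.164264.
Step 6: alpha = 0.05. fail to reject H0.

R = 11, z = 1.3909, p = 0.164264, fail to reject H0.


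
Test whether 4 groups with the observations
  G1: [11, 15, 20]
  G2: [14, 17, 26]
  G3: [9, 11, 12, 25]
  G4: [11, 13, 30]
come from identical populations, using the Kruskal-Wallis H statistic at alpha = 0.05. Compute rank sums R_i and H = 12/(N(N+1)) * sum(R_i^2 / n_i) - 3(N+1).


Step 1: Combine all N = 13 observations and assign midranks.
sorted (value, group, rank): (9,G3,1), (11,G1,3), (11,G3,3), (11,G4,3), (12,G3,5), (13,G4,6), (14,G2,7), (15,G1,8), (17,G2,9), (20,G1,10), (25,G3,11), (26,G2,12), (30,G4,13)
Step 2: Sum ranks within each group.
R_1 = 21 (n_1 = 3)
R_2 = 28 (n_2 = 3)
R_3 = 20 (n_3 = 4)
R_4 = 22 (n_4 = 3)
Step 3: H = 12/(N(N+1)) * sum(R_i^2/n_i) - 3(N+1)
     = 12/(13*14) * (21^2/3 + 28^2/3 + 20^2/4 + 22^2/3) - 3*14
     = 0.065934 * 669.667 - 42
     = 2.153846.
Step 4: Ties present; correction factor C = 1 - 24/(13^3 - 13) = 0.989011. Corrected H = 2.153846 / 0.989011 = 2.177778.
Step 5: Under H0, H ~ chi^2(3); p-value = 0.536339.
Step 6: alpha = 0.05. fail to reject H0.

H = 2.1778, df = 3, p = 0.536339, fail to reject H0.


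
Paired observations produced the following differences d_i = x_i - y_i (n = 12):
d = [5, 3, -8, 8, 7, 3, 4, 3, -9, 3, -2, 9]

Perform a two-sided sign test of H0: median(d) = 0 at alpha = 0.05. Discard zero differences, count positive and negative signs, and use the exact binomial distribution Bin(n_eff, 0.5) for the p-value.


Step 1: Discard zero differences. Original n = 12; n_eff = number of nonzero differences = 12.
Nonzero differences (with sign): +5, +3, -8, +8, +7, +3, +4, +3, -9, +3, -2, +9
Step 2: Count signs: positive = 9, negative = 3.
Step 3: Under H0: P(positive) = 0.5, so the number of positives S ~ Bin(12, 0.5).
Step 4: Two-sided exact p-value = sum of Bin(12,0.5) probabilities at or below the observed probability = 0.145996.
Step 5: alpha = 0.05. fail to reject H0.

n_eff = 12, pos = 9, neg = 3, p = 0.145996, fail to reject H0.


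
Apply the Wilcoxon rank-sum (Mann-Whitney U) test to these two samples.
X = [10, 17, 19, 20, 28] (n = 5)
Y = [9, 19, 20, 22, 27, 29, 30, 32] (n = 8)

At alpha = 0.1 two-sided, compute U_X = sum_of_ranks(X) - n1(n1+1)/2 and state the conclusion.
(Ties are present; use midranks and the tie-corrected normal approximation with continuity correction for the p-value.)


Step 1: Combine and sort all 13 observations; assign midranks.
sorted (value, group): (9,Y), (10,X), (17,X), (19,X), (19,Y), (20,X), (20,Y), (22,Y), (27,Y), (28,X), (29,Y), (30,Y), (32,Y)
ranks: 9->1, 10->2, 17->3, 19->4.5, 19->4.5, 20->6.5, 20->6.5, 22->8, 27->9, 28->10, 29->11, 30->12, 32->13
Step 2: Rank sum for X: R1 = 2 + 3 + 4.5 + 6.5 + 10 = 26.
Step 3: U_X = R1 - n1(n1+1)/2 = 26 - 5*6/2 = 26 - 15 = 11.
       U_Y = n1*n2 - U_X = 40 - 11 = 29.
Step 4: Ties are present, so use the tie-corrected normal approximation (with continuity correction) for the p-value.
Step 5: p-value = 0.212139; compare to alpha = 0.1. fail to reject H0.

U_X = 11, p = 0.212139, fail to reject H0 at alpha = 0.1.


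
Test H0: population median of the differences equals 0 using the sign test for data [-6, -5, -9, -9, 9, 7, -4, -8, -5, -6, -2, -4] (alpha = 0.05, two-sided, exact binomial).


Step 1: Discard zero differences. Original n = 12; n_eff = number of nonzero differences = 12.
Nonzero differences (with sign): -6, -5, -9, -9, +9, +7, -4, -8, -5, -6, -2, -4
Step 2: Count signs: positive = 2, negative = 10.
Step 3: Under H0: P(positive) = 0.5, so the number of positives S ~ Bin(12, 0.5).
Step 4: Two-sided exact p-value = sum of Bin(12,0.5) probabilities at or below the observed probability = 0.038574.
Step 5: alpha = 0.05. reject H0.

n_eff = 12, pos = 2, neg = 10, p = 0.038574, reject H0.


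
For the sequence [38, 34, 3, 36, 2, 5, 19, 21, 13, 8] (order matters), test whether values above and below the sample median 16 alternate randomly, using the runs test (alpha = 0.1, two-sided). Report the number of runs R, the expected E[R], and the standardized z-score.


Step 1: Compute median = 16; label A = above, B = below.
Labels in order: AABABBAABB  (n_A = 5, n_B = 5)
Step 2: Count runs R = 6.
Step 3: Under H0 (random ordering), E[R] = 2*n_A*n_B/(n_A+n_B) + 1 = 2*5*5/10 + 1 = 6.0000.
        Var[R] = 2*n_A*n_B*(2*n_A*n_B - n_A - n_B) / ((n_A+n_B)^2 * (n_A+n_B-1)) = 2000/900 = 2.2222.
        SD[R] = 1.4907.
Step 4: R = E[R], so z = 0 with no continuity correction.
Step 5: Two-sided p-value via normal approximation = 2*(1 - Phi(|z|)) = 1.000000.
Step 6: alpha = 0.1. fail to reject H0.

R = 6, z = 0.0000, p = 1.000000, fail to reject H0.


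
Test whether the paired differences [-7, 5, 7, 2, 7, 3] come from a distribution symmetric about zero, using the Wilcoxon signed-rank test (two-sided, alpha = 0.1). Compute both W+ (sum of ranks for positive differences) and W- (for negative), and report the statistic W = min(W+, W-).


Step 1: Drop any zero differences (none here) and take |d_i|.
|d| = [7, 5, 7, 2, 7, 3]
Step 2: Midrank |d_i| (ties get averaged ranks).
ranks: |7|->5, |5|->3, |7|->5, |2|->1, |7|->5, |3|->2
Step 3: Attach original signs; sum ranks with positive sign and with negative sign.
W+ = 3 + 5 + 1 + 5 + 2 = 16
W- = 5 = 5
(Check: W+ + W- = 21 should equal n(n+1)/2 = 21.)
Step 4: Test statistic W = min(W+, W-) = 5.
Step 5: Ties in |d|, so use the tie-corrected normal approximation.
        E[W] = n(n+1)/4 = 6*7/4 = 10.5.
        Tie groups: |d|=7 (t=3); sum(t^3 - t) = 24.
        Var[W] = n(n+1)(2n+1)/24 - sum(t^3-t)/48 = 546/24 - 24/48 = 22.25.
        z = (W - E[W]) / sqrt(Var[W]) = (5 - 10.5) / 4.7170 = -1.1660.
        Two-sided p = 2*Phi(z) = 0.243615.
Step 6: alpha = 0.1. fail to reject H0.

W+ = 16, W- = 5, W = min = 5, p = 0.243615, fail to reject H0.


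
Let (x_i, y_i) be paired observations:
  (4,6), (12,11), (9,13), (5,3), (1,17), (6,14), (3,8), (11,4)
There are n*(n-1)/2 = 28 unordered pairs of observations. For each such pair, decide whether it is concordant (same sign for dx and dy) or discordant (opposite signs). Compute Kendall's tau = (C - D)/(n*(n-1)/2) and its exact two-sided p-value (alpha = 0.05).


Step 1: Enumerate the 28 unordered pairs (i,j) with i<j and classify each by sign(x_j-x_i) * sign(y_j-y_i).
  (1,2):dx=+8,dy=+5->C; (1,3):dx=+5,dy=+7->C; (1,4):dx=+1,dy=-3->D; (1,5):dx=-3,dy=+11->D
  (1,6):dx=+2,dy=+8->C; (1,7):dx=-1,dy=+2->D; (1,8):dx=+7,dy=-2->D; (2,3):dx=-3,dy=+2->D
  (2,4):dx=-7,dy=-8->C; (2,5):dx=-11,dy=+6->D; (2,6):dx=-6,dy=+3->D; (2,7):dx=-9,dy=-3->C
  (2,8):dx=-1,dy=-7->C; (3,4):dx=-4,dy=-10->C; (3,5):dx=-8,dy=+4->D; (3,6):dx=-3,dy=+1->D
  (3,7):dx=-6,dy=-5->C; (3,8):dx=+2,dy=-9->D; (4,5):dx=-4,dy=+14->D; (4,6):dx=+1,dy=+11->C
  (4,7):dx=-2,dy=+5->D; (4,8):dx=+6,dy=+1->C; (5,6):dx=+5,dy=-3->D; (5,7):dx=+2,dy=-9->D
  (5,8):dx=+10,dy=-13->D; (6,7):dx=-3,dy=-6->C; (6,8):dx=+5,dy=-10->D; (7,8):dx=+8,dy=-4->D
Step 2: C = 11, D = 17, total pairs = 28.
Step 3: tau = (C - D)/(n(n-1)/2) = (11 - 17)/28 = -0.214286.
Step 4: Exact two-sided p-value (enumerate n! = 40320 permutations of y under H0): p = 0.548413.
Step 5: alpha = 0.05. fail to reject H0.

tau_b = -0.2143 (C=11, D=17), p = 0.548413, fail to reject H0.


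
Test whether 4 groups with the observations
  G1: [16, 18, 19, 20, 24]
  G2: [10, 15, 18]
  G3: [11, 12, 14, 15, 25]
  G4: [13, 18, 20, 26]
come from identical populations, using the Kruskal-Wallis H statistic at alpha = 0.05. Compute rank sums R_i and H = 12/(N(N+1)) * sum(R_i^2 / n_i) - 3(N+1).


Step 1: Combine all N = 17 observations and assign midranks.
sorted (value, group, rank): (10,G2,1), (11,G3,2), (12,G3,3), (13,G4,4), (14,G3,5), (15,G2,6.5), (15,G3,6.5), (16,G1,8), (18,G1,10), (18,G2,10), (18,G4,10), (19,G1,12), (20,G1,13.5), (20,G4,13.5), (24,G1,15), (25,G3,16), (26,G4,17)
Step 2: Sum ranks within each group.
R_1 = 58.5 (n_1 = 5)
R_2 = 17.5 (n_2 = 3)
R_3 = 32.5 (n_3 = 5)
R_4 = 44.5 (n_4 = 4)
Step 3: H = 12/(N(N+1)) * sum(R_i^2/n_i) - 3(N+1)
     = 12/(17*18) * (58.5^2/5 + 17.5^2/3 + 32.5^2/5 + 44.5^2/4) - 3*18
     = 0.039216 * 1492.85 - 54
     = 4.542974.
Step 4: Ties present; correction factor C = 1 - 36/(17^3 - 17) = 0.992647. Corrected H = 4.542974 / 0.992647 = 4.576626.
Step 5: Under H0, H ~ chi^2(3); p-value = 0.205556.
Step 6: alpha = 0.05. fail to reject H0.

H = 4.5766, df = 3, p = 0.205556, fail to reject H0.


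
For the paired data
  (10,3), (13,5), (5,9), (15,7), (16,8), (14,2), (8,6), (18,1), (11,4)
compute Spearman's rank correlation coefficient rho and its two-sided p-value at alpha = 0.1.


Step 1: Rank x and y separately (midranks; no ties here).
rank(x): 10->3, 13->5, 5->1, 15->7, 16->8, 14->6, 8->2, 18->9, 11->4
rank(y): 3->3, 5->5, 9->9, 7->7, 8->8, 2->2, 6->6, 1->1, 4->4
Step 2: d_i = R_x(i) - R_y(i); compute d_i^2.
  (3-3)^2=0, (5-5)^2=0, (1-9)^2=64, (7-7)^2=0, (8-8)^2=0, (6-2)^2=16, (2-6)^2=16, (9-1)^2=64, (4-4)^2=0
sum(d^2) = 160.
Step 3: rho = 1 - 6*160 / (9*(9^2 - 1)) = 1 - 960/720 = -0.333333.
Step 4: Under H0, t = rho * sqrt((n-2)/(1-rho^2)) = -0.9354 ~ t(7).
Step 5: Two-sided p-value from the t-distribution with 7 df = 0.380713.
Step 6: alpha = 0.1. fail to reject H0.

rho = -0.3333, p = 0.380713, fail to reject H0 at alpha = 0.1.


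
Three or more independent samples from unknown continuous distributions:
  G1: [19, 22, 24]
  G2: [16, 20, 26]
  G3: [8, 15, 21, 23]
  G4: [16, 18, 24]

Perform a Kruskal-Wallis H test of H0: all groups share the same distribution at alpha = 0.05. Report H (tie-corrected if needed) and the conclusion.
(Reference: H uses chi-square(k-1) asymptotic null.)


Step 1: Combine all N = 13 observations and assign midranks.
sorted (value, group, rank): (8,G3,1), (15,G3,2), (16,G2,3.5), (16,G4,3.5), (18,G4,5), (19,G1,6), (20,G2,7), (21,G3,8), (22,G1,9), (23,G3,10), (24,G1,11.5), (24,G4,11.5), (26,G2,13)
Step 2: Sum ranks within each group.
R_1 = 26.5 (n_1 = 3)
R_2 = 23.5 (n_2 = 3)
R_3 = 21 (n_3 = 4)
R_4 = 20 (n_4 = 3)
Step 3: H = 12/(N(N+1)) * sum(R_i^2/n_i) - 3(N+1)
     = 12/(13*14) * (26.5^2/3 + 23.5^2/3 + 21^2/4 + 20^2/3) - 3*14
     = 0.065934 * 661.75 - 42
     = 1.631868.
Step 4: Ties present; correction factor C = 1 - 12/(13^3 - 13) = 0.994505. Corrected H = 1.631868 / 0.994505 = 1.640884.
Step 5: Under H0, H ~ chi^2(3); p-value = 0.650156.
Step 6: alpha = 0.05. fail to reject H0.

H = 1.6409, df = 3, p = 0.650156, fail to reject H0.


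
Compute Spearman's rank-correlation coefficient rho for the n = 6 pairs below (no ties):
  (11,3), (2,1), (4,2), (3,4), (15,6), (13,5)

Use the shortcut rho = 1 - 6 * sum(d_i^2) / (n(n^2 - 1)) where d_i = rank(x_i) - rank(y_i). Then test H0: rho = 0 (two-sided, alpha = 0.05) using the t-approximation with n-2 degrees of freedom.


Step 1: Rank x and y separately (midranks; no ties here).
rank(x): 11->4, 2->1, 4->3, 3->2, 15->6, 13->5
rank(y): 3->3, 1->1, 2->2, 4->4, 6->6, 5->5
Step 2: d_i = R_x(i) - R_y(i); compute d_i^2.
  (4-3)^2=1, (1-1)^2=0, (3-2)^2=1, (2-4)^2=4, (6-6)^2=0, (5-5)^2=0
sum(d^2) = 6.
Step 3: rho = 1 - 6*6 / (6*(6^2 - 1)) = 1 - 36/210 = 0.828571.
Step 4: Under H0, t = rho * sqrt((n-2)/(1-rho^2)) = 2.9598 ~ t(4).
Step 5: Two-sided p-value from the t-distribution with 4 df = 0.041563.
Step 6: alpha = 0.05. reject H0.

rho = 0.8286, p = 0.041563, reject H0 at alpha = 0.05.


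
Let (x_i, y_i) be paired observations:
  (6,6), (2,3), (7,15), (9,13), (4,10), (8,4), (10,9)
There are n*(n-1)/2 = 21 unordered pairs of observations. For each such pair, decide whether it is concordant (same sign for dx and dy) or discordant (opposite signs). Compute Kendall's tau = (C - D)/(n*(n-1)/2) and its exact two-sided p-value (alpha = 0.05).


Step 1: Enumerate the 21 unordered pairs (i,j) with i<j and classify each by sign(x_j-x_i) * sign(y_j-y_i).
  (1,2):dx=-4,dy=-3->C; (1,3):dx=+1,dy=+9->C; (1,4):dx=+3,dy=+7->C; (1,5):dx=-2,dy=+4->D
  (1,6):dx=+2,dy=-2->D; (1,7):dx=+4,dy=+3->C; (2,3):dx=+5,dy=+12->C; (2,4):dx=+7,dy=+10->C
  (2,5):dx=+2,dy=+7->C; (2,6):dx=+6,dy=+1->C; (2,7):dx=+8,dy=+6->C; (3,4):dx=+2,dy=-2->D
  (3,5):dx=-3,dy=-5->C; (3,6):dx=+1,dy=-11->D; (3,7):dx=+3,dy=-6->D; (4,5):dx=-5,dy=-3->C
  (4,6):dx=-1,dy=-9->C; (4,7):dx=+1,dy=-4->D; (5,6):dx=+4,dy=-6->D; (5,7):dx=+6,dy=-1->D
  (6,7):dx=+2,dy=+5->C
Step 2: C = 13, D = 8, total pairs = 21.
Step 3: tau = (C - D)/(n(n-1)/2) = (13 - 8)/21 = 0.238095.
Step 4: Exact two-sided p-value (enumerate n! = 5040 permutations of y under H0): p = 0.561905.
Step 5: alpha = 0.05. fail to reject H0.

tau_b = 0.2381 (C=13, D=8), p = 0.561905, fail to reject H0.


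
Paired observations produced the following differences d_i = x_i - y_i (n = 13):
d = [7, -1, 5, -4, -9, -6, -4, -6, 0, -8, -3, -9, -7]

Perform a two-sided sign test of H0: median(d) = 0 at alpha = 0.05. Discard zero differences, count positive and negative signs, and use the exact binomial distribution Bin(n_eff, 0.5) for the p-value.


Step 1: Discard zero differences. Original n = 13; n_eff = number of nonzero differences = 12.
Nonzero differences (with sign): +7, -1, +5, -4, -9, -6, -4, -6, -8, -3, -9, -7
Step 2: Count signs: positive = 2, negative = 10.
Step 3: Under H0: P(positive) = 0.5, so the number of positives S ~ Bin(12, 0.5).
Step 4: Two-sided exact p-value = sum of Bin(12,0.5) probabilities at or below the observed probability = 0.038574.
Step 5: alpha = 0.05. reject H0.

n_eff = 12, pos = 2, neg = 10, p = 0.038574, reject H0.


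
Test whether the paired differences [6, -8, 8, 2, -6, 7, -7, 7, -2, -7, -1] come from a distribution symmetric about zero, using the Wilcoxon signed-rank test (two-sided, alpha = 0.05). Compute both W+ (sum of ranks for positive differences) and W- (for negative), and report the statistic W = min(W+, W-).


Step 1: Drop any zero differences (none here) and take |d_i|.
|d| = [6, 8, 8, 2, 6, 7, 7, 7, 2, 7, 1]
Step 2: Midrank |d_i| (ties get averaged ranks).
ranks: |6|->4.5, |8|->10.5, |8|->10.5, |2|->2.5, |6|->4.5, |7|->7.5, |7|->7.5, |7|->7.5, |2|->2.5, |7|->7.5, |1|->1
Step 3: Attach original signs; sum ranks with positive sign and with negative sign.
W+ = 4.5 + 10.5 + 2.5 + 7.5 + 7.5 = 32.5
W- = 10.5 + 4.5 + 7.5 + 2.5 + 7.5 + 1 = 33.5
(Check: W+ + W- = 66 should equal n(n+1)/2 = 66.)
Step 4: Test statistic W = min(W+, W-) = 32.5.
Step 5: Ties in |d|, so use the tie-corrected normal approximation.
        E[W] = n(n+1)/4 = 11*12/4 = 33.
        Tie groups: |d|=2 (t=2), |d|=6 (t=2), |d|=7 (t=4), |d|=8 (t=2); sum(t^3 - t) = 78.
        Var[W] = n(n+1)(2n+1)/24 - sum(t^3-t)/48 = 3036/24 - 78/48 = 124.875.
        z = (W - E[W]) / sqrt(Var[W]) = (32.5 - 33) / 11.1747 = -0.0447.
        Two-sided p = 2*Phi(z) = 0.964312.
Step 6: alpha = 0.05. fail to reject H0.

W+ = 32.5, W- = 33.5, W = min = 32.5, p = 0.964312, fail to reject H0.


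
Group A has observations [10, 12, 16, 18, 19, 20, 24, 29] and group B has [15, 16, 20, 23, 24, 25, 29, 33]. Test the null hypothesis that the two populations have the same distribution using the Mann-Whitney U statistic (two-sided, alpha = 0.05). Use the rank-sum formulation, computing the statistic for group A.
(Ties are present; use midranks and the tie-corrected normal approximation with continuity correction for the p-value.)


Step 1: Combine and sort all 16 observations; assign midranks.
sorted (value, group): (10,X), (12,X), (15,Y), (16,X), (16,Y), (18,X), (19,X), (20,X), (20,Y), (23,Y), (24,X), (24,Y), (25,Y), (29,X), (29,Y), (33,Y)
ranks: 10->1, 12->2, 15->3, 16->4.5, 16->4.5, 18->6, 19->7, 20->8.5, 20->8.5, 23->10, 24->11.5, 24->11.5, 25->13, 29->14.5, 29->14.5, 33->16
Step 2: Rank sum for X: R1 = 1 + 2 + 4.5 + 6 + 7 + 8.5 + 11.5 + 14.5 = 55.
Step 3: U_X = R1 - n1(n1+1)/2 = 55 - 8*9/2 = 55 - 36 = 19.
       U_Y = n1*n2 - U_X = 64 - 19 = 45.
Step 4: Ties are present, so use the tie-corrected normal approximation (with continuity correction) for the p-value.
Step 5: p-value = 0.187959; compare to alpha = 0.05. fail to reject H0.

U_X = 19, p = 0.187959, fail to reject H0 at alpha = 0.05.


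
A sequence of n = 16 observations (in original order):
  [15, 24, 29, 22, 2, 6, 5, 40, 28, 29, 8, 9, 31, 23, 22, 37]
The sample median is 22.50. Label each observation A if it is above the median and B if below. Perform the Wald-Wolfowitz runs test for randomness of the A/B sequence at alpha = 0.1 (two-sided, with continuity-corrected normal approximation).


Step 1: Compute median = 22.50; label A = above, B = below.
Labels in order: BAABBBBAAABBAABA  (n_A = 8, n_B = 8)
Step 2: Count runs R = 8.
Step 3: Under H0 (random ordering), E[R] = 2*n_A*n_B/(n_A+n_B) + 1 = 2*8*8/16 + 1 = 9.0000.
        Var[R] = 2*n_A*n_B*(2*n_A*n_B - n_A - n_B) / ((n_A+n_B)^2 * (n_A+n_B-1)) = 14336/3840 = 3.7333.
        SD[R] = 1.9322.
Step 4: Continuity-corrected z = (R + 0.5 - E[R]) / SD[R] = (8 + 0.5 - 9.0000) / 1.9322 = -0.2588.
Step 5: Two-sided p-value via normal approximation = 2*(1 - Phi(|z|)) = 0.795809.
Step 6: alpha = 0.1. fail to reject H0.

R = 8, z = -0.2588, p = 0.795809, fail to reject H0.


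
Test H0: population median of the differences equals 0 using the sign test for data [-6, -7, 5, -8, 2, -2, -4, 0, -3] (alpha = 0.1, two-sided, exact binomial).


Step 1: Discard zero differences. Original n = 9; n_eff = number of nonzero differences = 8.
Nonzero differences (with sign): -6, -7, +5, -8, +2, -2, -4, -3
Step 2: Count signs: positive = 2, negative = 6.
Step 3: Under H0: P(positive) = 0.5, so the number of positives S ~ Bin(8, 0.5).
Step 4: Two-sided exact p-value = sum of Bin(8,0.5) probabilities at or below the observed probability = 0.289062.
Step 5: alpha = 0.1. fail to reject H0.

n_eff = 8, pos = 2, neg = 6, p = 0.289062, fail to reject H0.


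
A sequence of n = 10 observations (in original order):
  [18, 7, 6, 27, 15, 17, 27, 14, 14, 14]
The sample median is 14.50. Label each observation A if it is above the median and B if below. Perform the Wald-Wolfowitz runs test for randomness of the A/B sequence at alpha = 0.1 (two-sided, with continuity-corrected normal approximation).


Step 1: Compute median = 14.50; label A = above, B = below.
Labels in order: ABBAAAABBB  (n_A = 5, n_B = 5)
Step 2: Count runs R = 4.
Step 3: Under H0 (random ordering), E[R] = 2*n_A*n_B/(n_A+n_B) + 1 = 2*5*5/10 + 1 = 6.0000.
        Var[R] = 2*n_A*n_B*(2*n_A*n_B - n_A - n_B) / ((n_A+n_B)^2 * (n_A+n_B-1)) = 2000/900 = 2.2222.
        SD[R] = 1.4907.
Step 4: Continuity-corrected z = (R + 0.5 - E[R]) / SD[R] = (4 + 0.5 - 6.0000) / 1.4907 = -1.0062.
Step 5: Two-sided p-value via normal approximation = 2*(1 - Phi(|z|)) = 0.314305.
Step 6: alpha = 0.1. fail to reject H0.

R = 4, z = -1.0062, p = 0.314305, fail to reject H0.


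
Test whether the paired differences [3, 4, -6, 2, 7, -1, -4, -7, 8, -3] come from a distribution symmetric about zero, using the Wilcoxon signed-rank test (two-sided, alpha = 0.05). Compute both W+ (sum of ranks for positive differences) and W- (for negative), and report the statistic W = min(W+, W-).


Step 1: Drop any zero differences (none here) and take |d_i|.
|d| = [3, 4, 6, 2, 7, 1, 4, 7, 8, 3]
Step 2: Midrank |d_i| (ties get averaged ranks).
ranks: |3|->3.5, |4|->5.5, |6|->7, |2|->2, |7|->8.5, |1|->1, |4|->5.5, |7|->8.5, |8|->10, |3|->3.5
Step 3: Attach original signs; sum ranks with positive sign and with negative sign.
W+ = 3.5 + 5.5 + 2 + 8.5 + 10 = 29.5
W- = 7 + 1 + 5.5 + 8.5 + 3.5 = 25.5
(Check: W+ + W- = 55 should equal n(n+1)/2 = 55.)
Step 4: Test statistic W = min(W+, W-) = 25.5.
Step 5: Ties in |d|, so use the tie-corrected normal approximation.
        E[W] = n(n+1)/4 = 10*11/4 = 27.5.
        Tie groups: |d|=3 (t=2), |d|=4 (t=2), |d|=7 (t=2); sum(t^3 - t) = 18.
        Var[W] = n(n+1)(2n+1)/24 - sum(t^3-t)/48 = 2310/24 - 18/48 = 95.875.
        z = (W - E[W]) / sqrt(Var[W]) = (25.5 - 27.5) / 9.7916 = -0.2043.
        Two-sided p = 2*Phi(z) = 0.838153.
Step 6: alpha = 0.05. fail to reject H0.

W+ = 29.5, W- = 25.5, W = min = 25.5, p = 0.838153, fail to reject H0.


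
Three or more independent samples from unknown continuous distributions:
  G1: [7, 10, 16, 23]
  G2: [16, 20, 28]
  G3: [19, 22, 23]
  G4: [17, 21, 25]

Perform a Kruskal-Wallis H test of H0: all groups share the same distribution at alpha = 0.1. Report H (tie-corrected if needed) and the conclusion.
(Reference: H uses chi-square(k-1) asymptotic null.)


Step 1: Combine all N = 13 observations and assign midranks.
sorted (value, group, rank): (7,G1,1), (10,G1,2), (16,G1,3.5), (16,G2,3.5), (17,G4,5), (19,G3,6), (20,G2,7), (21,G4,8), (22,G3,9), (23,G1,10.5), (23,G3,10.5), (25,G4,12), (28,G2,13)
Step 2: Sum ranks within each group.
R_1 = 17 (n_1 = 4)
R_2 = 23.5 (n_2 = 3)
R_3 = 25.5 (n_3 = 3)
R_4 = 25 (n_4 = 3)
Step 3: H = 12/(N(N+1)) * sum(R_i^2/n_i) - 3(N+1)
     = 12/(13*14) * (17^2/4 + 23.5^2/3 + 25.5^2/3 + 25^2/3) - 3*14
     = 0.065934 * 681.417 - 42
     = 2.928571.
Step 4: Ties present; correction factor C = 1 - 12/(13^3 - 13) = 0.994505. Corrected H = 2.928571 / 0.994505 = 2.944751.
Step 5: Under H0, H ~ chi^2(3); p-value = 0.400222.
Step 6: alpha = 0.1. fail to reject H0.

H = 2.9448, df = 3, p = 0.400222, fail to reject H0.


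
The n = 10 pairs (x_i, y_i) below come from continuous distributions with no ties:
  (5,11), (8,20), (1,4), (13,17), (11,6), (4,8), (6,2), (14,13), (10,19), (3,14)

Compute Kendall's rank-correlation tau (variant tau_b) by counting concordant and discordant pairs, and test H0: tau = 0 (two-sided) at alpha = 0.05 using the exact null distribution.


Step 1: Enumerate the 45 unordered pairs (i,j) with i<j and classify each by sign(x_j-x_i) * sign(y_j-y_i).
  (1,2):dx=+3,dy=+9->C; (1,3):dx=-4,dy=-7->C; (1,4):dx=+8,dy=+6->C; (1,5):dx=+6,dy=-5->D
  (1,6):dx=-1,dy=-3->C; (1,7):dx=+1,dy=-9->D; (1,8):dx=+9,dy=+2->C; (1,9):dx=+5,dy=+8->C
  (1,10):dx=-2,dy=+3->D; (2,3):dx=-7,dy=-16->C; (2,4):dx=+5,dy=-3->D; (2,5):dx=+3,dy=-14->D
  (2,6):dx=-4,dy=-12->C; (2,7):dx=-2,dy=-18->C; (2,8):dx=+6,dy=-7->D; (2,9):dx=+2,dy=-1->D
  (2,10):dx=-5,dy=-6->C; (3,4):dx=+12,dy=+13->C; (3,5):dx=+10,dy=+2->C; (3,6):dx=+3,dy=+4->C
  (3,7):dx=+5,dy=-2->D; (3,8):dx=+13,dy=+9->C; (3,9):dx=+9,dy=+15->C; (3,10):dx=+2,dy=+10->C
  (4,5):dx=-2,dy=-11->C; (4,6):dx=-9,dy=-9->C; (4,7):dx=-7,dy=-15->C; (4,8):dx=+1,dy=-4->D
  (4,9):dx=-3,dy=+2->D; (4,10):dx=-10,dy=-3->C; (5,6):dx=-7,dy=+2->D; (5,7):dx=-5,dy=-4->C
  (5,8):dx=+3,dy=+7->C; (5,9):dx=-1,dy=+13->D; (5,10):dx=-8,dy=+8->D; (6,7):dx=+2,dy=-6->D
  (6,8):dx=+10,dy=+5->C; (6,9):dx=+6,dy=+11->C; (6,10):dx=-1,dy=+6->D; (7,8):dx=+8,dy=+11->C
  (7,9):dx=+4,dy=+17->C; (7,10):dx=-3,dy=+12->D; (8,9):dx=-4,dy=+6->D; (8,10):dx=-11,dy=+1->D
  (9,10):dx=-7,dy=-5->C
Step 2: C = 27, D = 18, total pairs = 45.
Step 3: tau = (C - D)/(n(n-1)/2) = (27 - 18)/45 = 0.200000.
Step 4: Exact two-sided p-value (enumerate n! = 3628800 permutations of y under H0): p = 0.484313.
Step 5: alpha = 0.05. fail to reject H0.

tau_b = 0.2000 (C=27, D=18), p = 0.484313, fail to reject H0.


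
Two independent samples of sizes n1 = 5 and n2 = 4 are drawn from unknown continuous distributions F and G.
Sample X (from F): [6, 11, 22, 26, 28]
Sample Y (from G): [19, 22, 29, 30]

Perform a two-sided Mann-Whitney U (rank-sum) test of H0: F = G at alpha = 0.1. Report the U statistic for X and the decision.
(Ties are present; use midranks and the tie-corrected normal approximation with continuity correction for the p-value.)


Step 1: Combine and sort all 9 observations; assign midranks.
sorted (value, group): (6,X), (11,X), (19,Y), (22,X), (22,Y), (26,X), (28,X), (29,Y), (30,Y)
ranks: 6->1, 11->2, 19->3, 22->4.5, 22->4.5, 26->6, 28->7, 29->8, 30->9
Step 2: Rank sum for X: R1 = 1 + 2 + 4.5 + 6 + 7 = 20.5.
Step 3: U_X = R1 - n1(n1+1)/2 = 20.5 - 5*6/2 = 20.5 - 15 = 5.5.
       U_Y = n1*n2 - U_X = 20 - 5.5 = 14.5.
Step 4: Ties are present, so use the tie-corrected normal approximation (with continuity correction) for the p-value.
Step 5: p-value = 0.325163; compare to alpha = 0.1. fail to reject H0.

U_X = 5.5, p = 0.325163, fail to reject H0 at alpha = 0.1.


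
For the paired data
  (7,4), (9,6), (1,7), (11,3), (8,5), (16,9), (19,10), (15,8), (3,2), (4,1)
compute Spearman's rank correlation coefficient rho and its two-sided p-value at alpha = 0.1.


Step 1: Rank x and y separately (midranks; no ties here).
rank(x): 7->4, 9->6, 1->1, 11->7, 8->5, 16->9, 19->10, 15->8, 3->2, 4->3
rank(y): 4->4, 6->6, 7->7, 3->3, 5->5, 9->9, 10->10, 8->8, 2->2, 1->1
Step 2: d_i = R_x(i) - R_y(i); compute d_i^2.
  (4-4)^2=0, (6-6)^2=0, (1-7)^2=36, (7-3)^2=16, (5-5)^2=0, (9-9)^2=0, (10-10)^2=0, (8-8)^2=0, (2-2)^2=0, (3-1)^2=4
sum(d^2) = 56.
Step 3: rho = 1 - 6*56 / (10*(10^2 - 1)) = 1 - 336/990 = 0.660606.
Step 4: Under H0, t = rho * sqrt((n-2)/(1-rho^2)) = 2.4889 ~ t(8).
Step 5: Two-sided p-value from the t-distribution with 8 df = 0.037588.
Step 6: alpha = 0.1. reject H0.

rho = 0.6606, p = 0.037588, reject H0 at alpha = 0.1.


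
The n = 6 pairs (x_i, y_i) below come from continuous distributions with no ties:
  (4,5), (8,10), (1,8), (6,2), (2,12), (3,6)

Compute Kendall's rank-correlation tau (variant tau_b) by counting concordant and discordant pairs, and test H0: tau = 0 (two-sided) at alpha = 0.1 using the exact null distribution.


Step 1: Enumerate the 15 unordered pairs (i,j) with i<j and classify each by sign(x_j-x_i) * sign(y_j-y_i).
  (1,2):dx=+4,dy=+5->C; (1,3):dx=-3,dy=+3->D; (1,4):dx=+2,dy=-3->D; (1,5):dx=-2,dy=+7->D
  (1,6):dx=-1,dy=+1->D; (2,3):dx=-7,dy=-2->C; (2,4):dx=-2,dy=-8->C; (2,5):dx=-6,dy=+2->D
  (2,6):dx=-5,dy=-4->C; (3,4):dx=+5,dy=-6->D; (3,5):dx=+1,dy=+4->C; (3,6):dx=+2,dy=-2->D
  (4,5):dx=-4,dy=+10->D; (4,6):dx=-3,dy=+4->D; (5,6):dx=+1,dy=-6->D
Step 2: C = 5, D = 10, total pairs = 15.
Step 3: tau = (C - D)/(n(n-1)/2) = (5 - 10)/15 = -0.333333.
Step 4: Exact two-sided p-value (enumerate n! = 720 permutations of y under H0): p = 0.469444.
Step 5: alpha = 0.1. fail to reject H0.

tau_b = -0.3333 (C=5, D=10), p = 0.469444, fail to reject H0.


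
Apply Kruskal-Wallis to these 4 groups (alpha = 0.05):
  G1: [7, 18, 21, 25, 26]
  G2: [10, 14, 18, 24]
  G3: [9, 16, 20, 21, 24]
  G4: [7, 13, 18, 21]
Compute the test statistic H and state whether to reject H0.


Step 1: Combine all N = 18 observations and assign midranks.
sorted (value, group, rank): (7,G1,1.5), (7,G4,1.5), (9,G3,3), (10,G2,4), (13,G4,5), (14,G2,6), (16,G3,7), (18,G1,9), (18,G2,9), (18,G4,9), (20,G3,11), (21,G1,13), (21,G3,13), (21,G4,13), (24,G2,15.5), (24,G3,15.5), (25,G1,17), (26,G1,18)
Step 2: Sum ranks within each group.
R_1 = 58.5 (n_1 = 5)
R_2 = 34.5 (n_2 = 4)
R_3 = 49.5 (n_3 = 5)
R_4 = 28.5 (n_4 = 4)
Step 3: H = 12/(N(N+1)) * sum(R_i^2/n_i) - 3(N+1)
     = 12/(18*19) * (58.5^2/5 + 34.5^2/4 + 49.5^2/5 + 28.5^2/4) - 3*19
     = 0.035088 * 1675.12 - 57
     = 1.776316.
Step 4: Ties present; correction factor C = 1 - 60/(18^3 - 18) = 0.989680. Corrected H = 1.776316 / 0.989680 = 1.794838.
Step 5: Under H0, H ~ chi^2(3); p-value = 0.616059.
Step 6: alpha = 0.05. fail to reject H0.

H = 1.7948, df = 3, p = 0.616059, fail to reject H0.


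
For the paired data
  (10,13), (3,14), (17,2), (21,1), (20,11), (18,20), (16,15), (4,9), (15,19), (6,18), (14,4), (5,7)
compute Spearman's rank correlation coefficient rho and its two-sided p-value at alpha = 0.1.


Step 1: Rank x and y separately (midranks; no ties here).
rank(x): 10->5, 3->1, 17->9, 21->12, 20->11, 18->10, 16->8, 4->2, 15->7, 6->4, 14->6, 5->3
rank(y): 13->7, 14->8, 2->2, 1->1, 11->6, 20->12, 15->9, 9->5, 19->11, 18->10, 4->3, 7->4
Step 2: d_i = R_x(i) - R_y(i); compute d_i^2.
  (5-7)^2=4, (1-8)^2=49, (9-2)^2=49, (12-1)^2=121, (11-6)^2=25, (10-12)^2=4, (8-9)^2=1, (2-5)^2=9, (7-11)^2=16, (4-10)^2=36, (6-3)^2=9, (3-4)^2=1
sum(d^2) = 324.
Step 3: rho = 1 - 6*324 / (12*(12^2 - 1)) = 1 - 1944/1716 = -0.132867.
Step 4: Under H0, t = rho * sqrt((n-2)/(1-rho^2)) = -0.4239 ~ t(10).
Step 5: Two-sided p-value from the t-distribution with 10 df = 0.680598.
Step 6: alpha = 0.1. fail to reject H0.

rho = -0.1329, p = 0.680598, fail to reject H0 at alpha = 0.1.


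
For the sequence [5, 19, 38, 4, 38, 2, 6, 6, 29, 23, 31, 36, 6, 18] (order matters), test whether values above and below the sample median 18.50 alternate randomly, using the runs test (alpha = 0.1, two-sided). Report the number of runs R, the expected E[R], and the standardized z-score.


Step 1: Compute median = 18.50; label A = above, B = below.
Labels in order: BAABABBBAAAABB  (n_A = 7, n_B = 7)
Step 2: Count runs R = 7.
Step 3: Under H0 (random ordering), E[R] = 2*n_A*n_B/(n_A+n_B) + 1 = 2*7*7/14 + 1 = 8.0000.
        Var[R] = 2*n_A*n_B*(2*n_A*n_B - n_A - n_B) / ((n_A+n_B)^2 * (n_A+n_B-1)) = 8232/2548 = 3.2308.
        SD[R] = 1.7974.
Step 4: Continuity-corrected z = (R + 0.5 - E[R]) / SD[R] = (7 + 0.5 - 8.0000) / 1.7974 = -0.2782.
Step 5: Two-sided p-value via normal approximation = 2*(1 - Phi(|z|)) = 0.780879.
Step 6: alpha = 0.1. fail to reject H0.

R = 7, z = -0.2782, p = 0.780879, fail to reject H0.


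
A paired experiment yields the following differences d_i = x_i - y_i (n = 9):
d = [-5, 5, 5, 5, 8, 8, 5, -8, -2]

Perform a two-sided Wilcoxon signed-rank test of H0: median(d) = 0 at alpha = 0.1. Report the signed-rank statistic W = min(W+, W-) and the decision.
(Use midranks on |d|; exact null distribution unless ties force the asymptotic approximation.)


Step 1: Drop any zero differences (none here) and take |d_i|.
|d| = [5, 5, 5, 5, 8, 8, 5, 8, 2]
Step 2: Midrank |d_i| (ties get averaged ranks).
ranks: |5|->4, |5|->4, |5|->4, |5|->4, |8|->8, |8|->8, |5|->4, |8|->8, |2|->1
Step 3: Attach original signs; sum ranks with positive sign and with negative sign.
W+ = 4 + 4 + 4 + 8 + 8 + 4 = 32
W- = 4 + 8 + 1 = 13
(Check: W+ + W- = 45 should equal n(n+1)/2 = 45.)
Step 4: Test statistic W = min(W+, W-) = 13.
Step 5: Ties in |d|, so use the tie-corrected normal approximation.
        E[W] = n(n+1)/4 = 9*10/4 = 22.5.
        Tie groups: |d|=5 (t=5), |d|=8 (t=3); sum(t^3 - t) = 144.
        Var[W] = n(n+1)(2n+1)/24 - sum(t^3-t)/48 = 1710/24 - 144/48 = 68.25.
        z = (W - E[W]) / sqrt(Var[W]) = (13 - 22.5) / 8.2614 = -1.1499.
        Two-sided p = 2*Phi(z) = 0.250172.
Step 6: alpha = 0.1. fail to reject H0.

W+ = 32, W- = 13, W = min = 13, p = 0.250172, fail to reject H0.
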